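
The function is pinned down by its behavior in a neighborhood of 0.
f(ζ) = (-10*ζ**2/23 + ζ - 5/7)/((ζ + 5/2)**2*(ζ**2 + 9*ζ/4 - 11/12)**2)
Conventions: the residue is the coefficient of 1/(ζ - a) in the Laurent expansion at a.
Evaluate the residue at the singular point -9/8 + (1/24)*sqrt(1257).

The factor ζ**2 + 9*ζ/4 - 11/12 splits as (ζ - a)(ζ - a') with a = -9/8 + (1/24)*sqrt(1257), a' = -9/8 - (1/24)*sqrt(1257). At the order-2 pole a set g(ζ) = (ζ - a)^2*f(ζ) = [(-10*ζ**2/23 + ζ - 5/7)/(ζ + 5/2)**2] / (ζ - a')^2.
Order-2 pole: residue = g'(a); g'(-9/8 + (1/24)*sqrt(1257)) = -37335456/55223 + (184881445152/9695005103)*sqrt(1257), so the residue is -37335456/55223 + (184881445152/9695005103)*sqrt(1257).

The residue is -37335456/55223 + (184881445152/9695005103)*sqrt(1257).


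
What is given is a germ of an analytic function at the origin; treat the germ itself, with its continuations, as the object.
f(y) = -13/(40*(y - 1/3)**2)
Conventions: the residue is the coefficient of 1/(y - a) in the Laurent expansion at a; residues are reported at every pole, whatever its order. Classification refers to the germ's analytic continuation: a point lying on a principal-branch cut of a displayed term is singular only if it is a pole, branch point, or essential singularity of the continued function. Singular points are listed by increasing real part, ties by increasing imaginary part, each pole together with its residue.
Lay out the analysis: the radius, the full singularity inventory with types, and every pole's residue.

Radius of convergence at 0: 1/3.
At 1/3: a pole of order 2; residue 0.

Denominator factor (y - 1/3)^2: pole of order 2 at 1/3, modulus 1/3.
The radius of convergence is the smallest modulus among the singular points: 1/3.
At the order-2 pole 1/3 set g(y) = (y - (1/3))^2*f(y) = -13/40.
Order-2 pole: residue = g'(a); g'(1/3) = 0, so the residue is 0.


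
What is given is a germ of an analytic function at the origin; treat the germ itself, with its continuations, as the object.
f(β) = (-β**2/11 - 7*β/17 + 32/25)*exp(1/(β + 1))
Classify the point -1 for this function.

The exponent 1/(β - (-1)) has a pole at -1, so exp(1/(β - (-1))) takes every nonzero value near it: an essential singularity (not a pole of any order).

The point is an essential singularity.


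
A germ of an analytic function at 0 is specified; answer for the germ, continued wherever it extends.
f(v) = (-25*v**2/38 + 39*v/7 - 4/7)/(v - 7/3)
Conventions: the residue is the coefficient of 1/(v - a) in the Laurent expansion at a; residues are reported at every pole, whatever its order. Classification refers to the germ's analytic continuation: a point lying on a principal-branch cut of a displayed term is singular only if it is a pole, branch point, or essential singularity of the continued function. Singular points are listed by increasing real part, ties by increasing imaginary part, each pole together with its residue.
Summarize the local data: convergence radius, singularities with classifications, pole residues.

Denominator factor (v - 7/3): pole of order 1 at 7/3, modulus 7/3.
The radius of convergence is the smallest modulus among the singular points: 7/3.
At the order-1 pole 7/3 set g(v) = (v - (7/3))*f(v) = -25*v**2/38 + 39*v/7 - 4/7.
Simple pole: residue = g(a) at a = 7/3, which is 21179/2394.

Radius of convergence at 0: 7/3.
At 7/3: a pole of order 1; residue 21179/2394.


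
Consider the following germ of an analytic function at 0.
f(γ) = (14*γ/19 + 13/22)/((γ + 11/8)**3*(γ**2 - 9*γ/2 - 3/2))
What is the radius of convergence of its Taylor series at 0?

The radius of convergence is -9/4 + (1/4)*sqrt(105).

Denominator factor (γ + 11/8)^3: pole of order 3 at -11/8, modulus 11/8.
Denominator factor (γ**2 - 9*γ/2 - 3/2): discriminant 105/4, real irrational roots 9/4 + (1/4)*sqrt(105) and 9/4 - (1/4)*sqrt(105); poles of order 1, moduli 9/4 + (1/4)*sqrt(105) and -9/4 + (1/4)*sqrt(105).
The radius of convergence is the smallest modulus among the singular points: -9/4 + (1/4)*sqrt(105).


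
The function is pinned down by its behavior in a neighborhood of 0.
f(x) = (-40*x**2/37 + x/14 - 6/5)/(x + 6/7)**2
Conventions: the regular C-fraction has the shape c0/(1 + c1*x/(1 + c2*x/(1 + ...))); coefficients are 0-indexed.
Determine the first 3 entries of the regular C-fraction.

The regular C-fraction coefficients are [-49/30, 67/28, -157333/624708].

Taylor coefficients (expand at 0): a_0 = -49/30, a_1 = 469/120, a_2 = -41797/4995.
c0 = a_0 = -49/30. Peel one level at a time: if S = 1 + c*x/S' with S'(0) = 1, then c is the x-coefficient of S and S' = c*x/(S - 1).
S_1 = c0/f = 1 + (67/28)*x + (157333/261072)*x^2 + ...; c1 = 67/28.
S_2 = c1*x/(S_1 - 1) = 1 + (-157333/624708)*x + ...; c2 = -157333/624708.


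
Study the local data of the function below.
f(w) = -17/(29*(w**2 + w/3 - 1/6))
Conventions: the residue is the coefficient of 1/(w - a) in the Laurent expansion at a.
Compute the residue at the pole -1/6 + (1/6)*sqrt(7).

The factor w**2 + w/3 - 1/6 splits as (w - a)(w - a') with a = -1/6 + (1/6)*sqrt(7), a' = -1/6 - (1/6)*sqrt(7). At the order-1 pole a set g(w) = (w - a)*f(w) = [-17/29] / (w - a').
Simple pole: residue = g(a) at a = -1/6 + (1/6)*sqrt(7), which is -(51/203)*sqrt(7).

The residue is -(51/203)*sqrt(7).


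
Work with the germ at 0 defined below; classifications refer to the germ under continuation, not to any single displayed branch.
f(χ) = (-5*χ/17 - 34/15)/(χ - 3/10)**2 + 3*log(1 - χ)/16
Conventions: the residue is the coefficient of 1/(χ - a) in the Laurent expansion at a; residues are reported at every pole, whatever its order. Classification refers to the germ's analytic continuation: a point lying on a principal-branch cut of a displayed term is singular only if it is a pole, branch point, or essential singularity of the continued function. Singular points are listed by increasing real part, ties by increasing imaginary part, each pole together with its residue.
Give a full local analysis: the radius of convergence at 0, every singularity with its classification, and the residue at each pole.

Radius of convergence at 0: 3/10.
At 3/10: a pole of order 2; residue -5/17.
At 1: a logarithmic branch point.

Denominator factor (χ - 3/10)^2: pole of order 2 at 3/10, modulus 3/10.
Branch term (3/16)*log(1 - χ/(1)): its argument vanishes at χ = 1, a logarithmic branch point, modulus 1.
The radius of convergence is the smallest modulus among the singular points: 3/10.
The branch term is analytic at 3/10 and contributes nothing to the residue; only the rational part matters.
At the order-2 pole 3/10 set g(χ) = (χ - (3/10))^2*(rational part) = -5*χ/17 - 34/15.
Order-2 pole: residue = g'(a); g'(3/10) = -5/17, so the residue is -5/17.
List the singular points by increasing real part (a conjugate pair: the negative imaginary part first).


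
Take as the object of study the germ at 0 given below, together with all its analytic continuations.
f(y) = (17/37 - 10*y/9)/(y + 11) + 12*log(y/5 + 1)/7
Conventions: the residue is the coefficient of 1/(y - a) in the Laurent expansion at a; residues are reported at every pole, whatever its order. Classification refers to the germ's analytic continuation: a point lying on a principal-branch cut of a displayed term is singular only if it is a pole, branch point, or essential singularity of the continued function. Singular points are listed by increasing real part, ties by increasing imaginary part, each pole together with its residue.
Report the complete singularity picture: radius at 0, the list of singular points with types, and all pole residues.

Denominator factor (y + 11): pole of order 1 at -11, modulus 11.
Branch term (12/7)*log(1 - y/(-5)): its argument vanishes at y = -5, a logarithmic branch point, modulus 5.
The radius of convergence is the smallest modulus among the singular points: 5.
The branch term is analytic at -11 and contributes nothing to the residue; only the rational part matters.
At the order-1 pole -11 set g(y) = (y - (-11))*(rational part) = 17/37 - 10*y/9.
Simple pole: residue = g(a) at a = -11, which is 4223/333.
List the singular points by increasing real part (a conjugate pair: the negative imaginary part first).

Radius of convergence at 0: 5.
At -11: a pole of order 1; residue 4223/333.
At -5: a logarithmic branch point.


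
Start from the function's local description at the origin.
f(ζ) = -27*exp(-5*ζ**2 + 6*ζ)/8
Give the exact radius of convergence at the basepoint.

The radius of convergence is infinite.

The factor exp(-5*ζ**2 + 6*ζ) is entire and contributes no finite singular point.
The polynomial part has no poles.
No finite singular points: the Taylor series at 0 converges everywhere.


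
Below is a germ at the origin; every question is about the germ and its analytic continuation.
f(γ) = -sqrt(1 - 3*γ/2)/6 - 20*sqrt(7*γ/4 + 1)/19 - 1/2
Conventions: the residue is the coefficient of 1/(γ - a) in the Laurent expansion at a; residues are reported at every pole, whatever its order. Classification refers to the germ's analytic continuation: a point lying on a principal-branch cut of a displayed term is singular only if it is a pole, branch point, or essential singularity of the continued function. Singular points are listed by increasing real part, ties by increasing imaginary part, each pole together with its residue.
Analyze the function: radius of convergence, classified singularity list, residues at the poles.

Radius of convergence at 0: 4/7.
At -4/7: an algebraic (square-root) branch point.
At 2/3: an algebraic (square-root) branch point.

Branch term (-1/6)*sqrt(1 - γ/(2/3)): its argument vanishes at γ = 2/3, a square-root branch point, modulus 2/3.
Branch term (-20/19)*sqrt(1 - γ/(-4/7)): its argument vanishes at γ = -4/7, a square-root branch point, modulus 4/7.
The radius of convergence is the smallest modulus among the singular points: 4/7.
List the singular points by increasing real part (a conjugate pair: the negative imaginary part first).


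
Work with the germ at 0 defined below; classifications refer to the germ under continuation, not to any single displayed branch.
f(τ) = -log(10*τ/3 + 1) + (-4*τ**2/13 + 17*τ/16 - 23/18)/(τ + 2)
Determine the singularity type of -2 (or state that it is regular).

The denominator factor τ + 2 vanishes at -2 and appears to the power 1; the numerator there equals -4337/936, nonzero, and no other factor vanishes.
The branch terms are analytic at this point.
Hence a pole whose order is the multiplicity, 1.

The point is a pole of order 1.


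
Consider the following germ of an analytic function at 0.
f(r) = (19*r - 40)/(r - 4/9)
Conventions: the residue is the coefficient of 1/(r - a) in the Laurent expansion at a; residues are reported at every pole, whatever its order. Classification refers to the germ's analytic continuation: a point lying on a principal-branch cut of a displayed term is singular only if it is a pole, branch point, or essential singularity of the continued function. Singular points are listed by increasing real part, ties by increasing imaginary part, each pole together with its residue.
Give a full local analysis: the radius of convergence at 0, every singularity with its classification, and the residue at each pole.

Radius of convergence at 0: 4/9.
At 4/9: a pole of order 1; residue -284/9.

Denominator factor (r - 4/9): pole of order 1 at 4/9, modulus 4/9.
The radius of convergence is the smallest modulus among the singular points: 4/9.
At the order-1 pole 4/9 set g(r) = (r - (4/9))*f(r) = 19*r - 40.
Simple pole: residue = g(a) at a = 4/9, which is -284/9.


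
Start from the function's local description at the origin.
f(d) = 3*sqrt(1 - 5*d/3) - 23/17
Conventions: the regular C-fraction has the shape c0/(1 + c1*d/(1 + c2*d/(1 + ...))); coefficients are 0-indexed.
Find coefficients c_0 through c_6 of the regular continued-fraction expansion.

Taylor coefficients (expand at 0): a_0 = 28/17, a_1 = -5/2, a_2 = -25/24, a_3 = -125/144, a_4 = -3125/3456, a_5 = -21875/20736, a_6 = -109375/82944.
c0 = a_0 = 28/17. Peel one level at a time: if S = 1 + c*d/S' with S'(0) = 1, then c is the d-coefficient of S and S' = c*d/(S - 1).
S_1 = c0/f = 1 + (85/56)*d + (27625/9408)*d^2 + ...; c1 = 85/56.
S_2 = c1*d/(S_1 - 1) = 1 + (-325/168)*d + (-25/144)*d^2 + ...; c2 = -325/168.
S_3 = c2*d/(S_2 - 1) = 1 + (-7/78)*d + (-203/3042)*d^2 + ...; c3 = -7/78.
S_4 = c3*d/(S_3 - 1) = 1 + (-29/39)*d + (-25/144)*d^2 + ...; c4 = -29/39.
S_5 = c4*d/(S_4 - 1) = 1 + (-325/1392)*d + (-271375/1937664)*d^2 + ...; c5 = -325/1392.
S_6 = c5*d/(S_5 - 1) = 1 + (-835/1392)*d + ...; c6 = -835/1392.

The regular C-fraction coefficients are [28/17, 85/56, -325/168, -7/78, -29/39, -325/1392, -835/1392].


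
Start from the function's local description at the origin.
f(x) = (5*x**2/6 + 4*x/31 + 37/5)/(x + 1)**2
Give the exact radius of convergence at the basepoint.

The radius of convergence is 1.

Denominator factor (x + 1)^2: pole of order 2 at -1, modulus 1.
The radius of convergence is the smallest modulus among the singular points: 1.


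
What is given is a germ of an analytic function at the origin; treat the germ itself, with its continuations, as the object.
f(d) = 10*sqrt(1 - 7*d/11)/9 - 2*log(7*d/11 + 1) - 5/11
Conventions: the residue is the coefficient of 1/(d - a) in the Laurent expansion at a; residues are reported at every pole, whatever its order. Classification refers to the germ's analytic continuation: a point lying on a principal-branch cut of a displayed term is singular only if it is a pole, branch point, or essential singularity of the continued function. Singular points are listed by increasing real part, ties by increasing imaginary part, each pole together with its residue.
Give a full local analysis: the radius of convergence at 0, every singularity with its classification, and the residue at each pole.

Radius of convergence at 0: 11/7.
At -11/7: a logarithmic branch point.
At 11/7: an algebraic (square-root) branch point.

Branch term (10/9)*sqrt(1 - d/(11/7)): its argument vanishes at d = 11/7, a square-root branch point, modulus 11/7.
Branch term (-2)*log(1 - d/(-11/7)): its argument vanishes at d = -11/7, a logarithmic branch point, modulus 11/7.
The radius of convergence is the smallest modulus among the singular points: 11/7.
List the singular points by increasing real part (a conjugate pair: the negative imaginary part first).


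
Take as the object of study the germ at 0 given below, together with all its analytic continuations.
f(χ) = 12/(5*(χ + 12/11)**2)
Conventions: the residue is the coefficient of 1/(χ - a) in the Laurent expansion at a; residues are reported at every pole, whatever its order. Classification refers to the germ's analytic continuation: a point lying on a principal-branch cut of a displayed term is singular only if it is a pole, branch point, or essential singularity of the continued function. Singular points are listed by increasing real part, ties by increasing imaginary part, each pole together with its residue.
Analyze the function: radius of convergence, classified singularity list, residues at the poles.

Radius of convergence at 0: 12/11.
At -12/11: a pole of order 2; residue 0.

Denominator factor (χ + 12/11)^2: pole of order 2 at -12/11, modulus 12/11.
The radius of convergence is the smallest modulus among the singular points: 12/11.
At the order-2 pole -12/11 set g(χ) = (χ - (-12/11))^2*f(χ) = 12/5.
Order-2 pole: residue = g'(a); g'(-12/11) = 0, so the residue is 0.


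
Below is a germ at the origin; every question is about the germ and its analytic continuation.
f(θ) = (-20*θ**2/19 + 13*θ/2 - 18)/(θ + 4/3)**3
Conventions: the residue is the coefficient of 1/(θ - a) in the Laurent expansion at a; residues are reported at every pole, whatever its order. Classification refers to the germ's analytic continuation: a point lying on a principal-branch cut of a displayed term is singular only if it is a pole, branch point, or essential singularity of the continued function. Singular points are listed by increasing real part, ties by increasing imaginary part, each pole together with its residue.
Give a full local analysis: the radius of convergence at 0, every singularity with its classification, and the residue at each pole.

Radius of convergence at 0: 4/3.
At -4/3: a pole of order 3; residue -20/19.

Denominator factor (θ + 4/3)^3: pole of order 3 at -4/3, modulus 4/3.
The radius of convergence is the smallest modulus among the singular points: 4/3.
At the order-3 pole -4/3 set g(θ) = (θ - (-4/3))^3*f(θ) = -20*θ**2/19 + 13*θ/2 - 18.
Order-3 pole: residue = g''(a)/2; g''(-4/3) = -40/19, so the residue is -20/19.


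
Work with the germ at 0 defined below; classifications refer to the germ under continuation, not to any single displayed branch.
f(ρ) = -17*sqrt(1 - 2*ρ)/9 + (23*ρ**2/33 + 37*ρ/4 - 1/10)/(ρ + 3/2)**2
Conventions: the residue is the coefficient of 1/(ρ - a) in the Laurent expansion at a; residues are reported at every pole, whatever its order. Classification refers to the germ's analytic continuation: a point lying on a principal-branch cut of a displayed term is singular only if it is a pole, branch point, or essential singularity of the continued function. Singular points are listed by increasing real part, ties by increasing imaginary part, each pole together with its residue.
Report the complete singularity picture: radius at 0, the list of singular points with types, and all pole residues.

Radius of convergence at 0: 1/2.
At -3/2: a pole of order 2; residue 315/44.
At 1/2: an algebraic (square-root) branch point.

Denominator factor (ρ + 3/2)^2: pole of order 2 at -3/2, modulus 3/2.
Branch term (-17/9)*sqrt(1 - ρ/(1/2)): its argument vanishes at ρ = 1/2, a square-root branch point, modulus 1/2.
The radius of convergence is the smallest modulus among the singular points: 1/2.
The branch term is analytic at -3/2 and contributes nothing to the residue; only the rational part matters.
At the order-2 pole -3/2 set g(ρ) = (ρ - (-3/2))^2*(rational part) = 23*ρ**2/33 + 37*ρ/4 - 1/10.
Order-2 pole: residue = g'(a); g'(-3/2) = 315/44, so the residue is 315/44.
List the singular points by increasing real part (a conjugate pair: the negative imaginary part first).


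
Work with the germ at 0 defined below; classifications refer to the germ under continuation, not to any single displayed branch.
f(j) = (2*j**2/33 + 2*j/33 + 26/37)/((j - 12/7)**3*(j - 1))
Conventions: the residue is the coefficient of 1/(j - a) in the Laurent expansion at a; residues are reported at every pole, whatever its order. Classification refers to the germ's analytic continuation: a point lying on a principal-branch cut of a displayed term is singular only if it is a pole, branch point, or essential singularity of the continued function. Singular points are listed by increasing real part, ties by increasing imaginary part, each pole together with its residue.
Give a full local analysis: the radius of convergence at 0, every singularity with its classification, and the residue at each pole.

Radius of convergence at 0: 1.
At 1: a pole of order 1; residue -345058/152625.
At 12/7: a pole of order 3; residue 345058/152625.

Denominator factor (j - 12/7)^3: pole of order 3 at 12/7, modulus 12/7.
Denominator factor (j - 1): pole of order 1 at 1, modulus 1.
The radius of convergence is the smallest modulus among the singular points: 1.
At the order-1 pole 1 set g(j) = (j - (1))*f(j) = (2*j**2/33 + 2*j/33 + 26/37)/(j - 12/7)**3.
Simple pole: residue = g(a) at a = 1, which is -345058/152625.
At the order-3 pole 12/7 set g(j) = (j - (12/7))^3*f(j) = (2*j**2/33 + 2*j/33 + 26/37)/(j - 1).
Order-3 pole: residue = g''(a)/2; g''(12/7) = 690116/152625, so the residue is 345058/152625.
List the singular points by increasing real part (a conjugate pair: the negative imaginary part first).


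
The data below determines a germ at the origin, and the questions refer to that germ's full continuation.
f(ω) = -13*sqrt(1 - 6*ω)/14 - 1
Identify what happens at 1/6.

The term (-13/14)*sqrt(1 - ω/(1/6)) has argument 1 - 1/6/(1/6) = 0 at 1/6: a square-root (algebraic, two-sheeted) branch point; the remaining terms are analytic or single-valued there.

The point is an algebraic (square-root) branch point.


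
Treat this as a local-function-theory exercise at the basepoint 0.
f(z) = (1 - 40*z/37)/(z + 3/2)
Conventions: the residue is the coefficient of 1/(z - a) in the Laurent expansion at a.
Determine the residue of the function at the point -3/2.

At the order-1 pole -3/2 set g(z) = (z - (-3/2))*f(z) = 1 - 40*z/37.
Simple pole: residue = g(a) at a = -3/2, which is 97/37.

The residue is 97/37.


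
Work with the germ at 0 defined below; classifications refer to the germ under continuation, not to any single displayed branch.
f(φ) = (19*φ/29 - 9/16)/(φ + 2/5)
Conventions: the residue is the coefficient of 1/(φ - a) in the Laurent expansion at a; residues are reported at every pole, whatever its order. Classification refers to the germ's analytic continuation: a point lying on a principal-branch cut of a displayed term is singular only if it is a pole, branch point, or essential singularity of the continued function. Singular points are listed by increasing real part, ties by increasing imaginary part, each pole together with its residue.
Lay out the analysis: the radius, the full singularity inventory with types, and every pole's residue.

Denominator factor (φ + 2/5): pole of order 1 at -2/5, modulus 2/5.
The radius of convergence is the smallest modulus among the singular points: 2/5.
At the order-1 pole -2/5 set g(φ) = (φ - (-2/5))*f(φ) = 19*φ/29 - 9/16.
Simple pole: residue = g(a) at a = -2/5, which is -1913/2320.

Radius of convergence at 0: 2/5.
At -2/5: a pole of order 1; residue -1913/2320.


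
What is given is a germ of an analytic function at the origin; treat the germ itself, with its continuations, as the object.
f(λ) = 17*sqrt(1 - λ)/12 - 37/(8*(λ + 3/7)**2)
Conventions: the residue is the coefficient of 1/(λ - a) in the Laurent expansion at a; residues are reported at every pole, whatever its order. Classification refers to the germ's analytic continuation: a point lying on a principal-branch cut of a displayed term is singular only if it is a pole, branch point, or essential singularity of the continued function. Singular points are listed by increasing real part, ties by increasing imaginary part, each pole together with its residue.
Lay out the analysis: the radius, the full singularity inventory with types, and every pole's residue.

Radius of convergence at 0: 3/7.
At -3/7: a pole of order 2; residue 0.
At 1: an algebraic (square-root) branch point.

Denominator factor (λ + 3/7)^2: pole of order 2 at -3/7, modulus 3/7.
Branch term (17/12)*sqrt(1 - λ/(1)): its argument vanishes at λ = 1, a square-root branch point, modulus 1.
The radius of convergence is the smallest modulus among the singular points: 3/7.
The branch term is analytic at -3/7 and contributes nothing to the residue; only the rational part matters.
At the order-2 pole -3/7 set g(λ) = (λ - (-3/7))^2*(rational part) = -37/8.
Order-2 pole: residue = g'(a); g'(-3/7) = 0, so the residue is 0.
List the singular points by increasing real part (a conjugate pair: the negative imaginary part first).


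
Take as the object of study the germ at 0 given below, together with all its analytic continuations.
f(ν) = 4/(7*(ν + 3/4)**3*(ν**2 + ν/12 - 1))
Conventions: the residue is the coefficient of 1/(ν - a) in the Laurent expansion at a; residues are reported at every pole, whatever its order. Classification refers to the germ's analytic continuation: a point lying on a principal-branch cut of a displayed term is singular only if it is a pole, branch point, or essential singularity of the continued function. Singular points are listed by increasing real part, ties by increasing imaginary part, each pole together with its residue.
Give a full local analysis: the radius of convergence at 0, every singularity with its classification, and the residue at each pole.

Radius of convergence at 0: 3/4.
At -1/24 - (1/24)*sqrt(577): a pole of order 1; residue 361/63 + (8585/36351)*sqrt(577).
At -3/4: a pole of order 3; residue -722/63.
At -1/24 + (1/24)*sqrt(577): a pole of order 1; residue 361/63 - (8585/36351)*sqrt(577).


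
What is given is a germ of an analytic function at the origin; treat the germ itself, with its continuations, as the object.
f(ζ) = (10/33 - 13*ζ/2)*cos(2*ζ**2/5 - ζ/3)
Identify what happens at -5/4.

The point is a regular point.

There is no denominator, hence no pole anywhere.
The factor cos(2*ζ**2/5 - ζ/3) is entire.
So the germ continues analytically to -5/4.


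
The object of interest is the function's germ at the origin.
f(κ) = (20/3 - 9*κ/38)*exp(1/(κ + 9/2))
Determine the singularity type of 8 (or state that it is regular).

The point is a regular point.

There is no denominator, hence no pole anywhere.
The essential point of exp(1/(κ - (-9/2))) is -9/2, not 8.
So the germ continues analytically to 8.


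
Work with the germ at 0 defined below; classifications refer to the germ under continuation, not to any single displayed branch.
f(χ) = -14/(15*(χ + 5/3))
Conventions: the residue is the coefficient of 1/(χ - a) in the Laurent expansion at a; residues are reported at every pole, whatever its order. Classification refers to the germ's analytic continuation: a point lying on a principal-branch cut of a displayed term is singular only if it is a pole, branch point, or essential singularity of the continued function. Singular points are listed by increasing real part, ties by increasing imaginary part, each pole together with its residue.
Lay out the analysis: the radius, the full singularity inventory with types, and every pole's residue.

Radius of convergence at 0: 5/3.
At -5/3: a pole of order 1; residue -14/15.

Denominator factor (χ + 5/3): pole of order 1 at -5/3, modulus 5/3.
The radius of convergence is the smallest modulus among the singular points: 5/3.
At the order-1 pole -5/3 set g(χ) = (χ - (-5/3))*f(χ) = -14/15.
Simple pole: residue = g(a) at a = -5/3, which is -14/15.


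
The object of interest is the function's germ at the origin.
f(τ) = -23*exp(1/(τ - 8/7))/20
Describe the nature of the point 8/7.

The exponent 1/(τ - (8/7)) has a pole at 8/7, so exp(1/(τ - (8/7))) takes every nonzero value near it: an essential singularity (not a pole of any order).

The point is an essential singularity.


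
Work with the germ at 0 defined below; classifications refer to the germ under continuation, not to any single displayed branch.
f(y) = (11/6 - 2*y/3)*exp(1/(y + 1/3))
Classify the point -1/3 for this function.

The point is an essential singularity.

The exponent 1/(y - (-1/3)) has a pole at -1/3, so exp(1/(y - (-1/3))) takes every nonzero value near it: an essential singularity (not a pole of any order).


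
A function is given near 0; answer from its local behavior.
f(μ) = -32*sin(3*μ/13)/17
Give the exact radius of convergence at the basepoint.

The factor -sin(3*μ/13) is entire and contributes no finite singular point.
The polynomial part has no poles.
No finite singular points: the Taylor series at 0 converges everywhere.

The radius of convergence is infinite.


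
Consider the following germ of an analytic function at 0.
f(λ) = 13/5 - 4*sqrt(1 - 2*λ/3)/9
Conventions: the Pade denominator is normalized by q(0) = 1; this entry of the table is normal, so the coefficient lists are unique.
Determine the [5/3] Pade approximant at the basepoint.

The Pade approximant has numerator coefficients [97/45, -2459/1080, 2159/3240, -151/3888, -5/2916, -1/34992]; denominator coefficients [1, -9/8, 3/8, -5/144].

Taylor coefficients needed (expand at 0): a_0 = 97/45, a_1 = 4/27, a_2 = 2/81, a_3 = 2/243, a_4 = 5/1458, a_5 = 7/4374, a_6 = 7/8748, a_7 = 11/26244, a_8 = 143/629856.
Write the denominator as Q(λ) = 1 + q1*λ + q2*λ^2 + q3*λ^3. Requiring Q*f - P = O(λ^9) with deg P <= 5 kills the coefficients of λ^6..λ^8 in Q*f:
  λ^6: a_6 + q1*a_5 + q2*a_4 + q3*a_3 = 0, i.e. 7/8748 + (7/4374)*q1 + (5/1458)*q2 + (2/243)*q3 = 0.
  λ^7: a_7 + q1*a_6 + q2*a_5 + q3*a_4 = 0, i.e. 11/26244 + (7/8748)*q1 + (7/4374)*q2 + (5/1458)*q3 = 0.
  λ^8: a_8 + q1*a_7 + q2*a_6 + q3*a_5 = 0, i.e. 143/629856 + (11/26244)*q1 + (7/8748)*q2 + (7/4374)*q3 = 0.
Solving this linear system: q1 = -9/8, q2 = 3/8, q3 = -5/144.
The numerator is Q*f truncated at degree 5: P0 = a_0 = 97/45; P1 = a_1 + q1*a_0 = -2459/1080; P2 = a_2 + q1*a_1 + q2*a_0 = 2159/3240; P3 = a_3 + q1*a_2 + q2*a_1 + q3*a_0 = -151/3888; P4 = a_4 + q1*a_3 + q2*a_2 + q3*a_1 = -5/2916; P5 = a_5 + q1*a_4 + q2*a_3 + q3*a_2 = -1/34992.


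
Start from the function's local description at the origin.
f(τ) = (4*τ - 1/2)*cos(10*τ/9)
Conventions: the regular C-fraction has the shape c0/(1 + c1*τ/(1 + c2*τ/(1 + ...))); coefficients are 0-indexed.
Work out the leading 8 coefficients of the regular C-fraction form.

The regular C-fraction coefficients are [-1/2, 8, -2617/324, 25/324, 500/7851, 62308/7851, -13461145/1682316, 2617/1682316].

Taylor coefficients (expand at 0): a_0 = -1/2, a_1 = 4, a_2 = 25/81, a_3 = -200/81, a_4 = -625/19683, a_5 = 5000/19683, a_6 = 6250/4782969, a_7 = -50000/4782969.
c0 = a_0 = -1/2. Peel one level at a time: if S = 1 + c*τ/S' with S'(0) = 1, then c is the τ-coefficient of S and S' = c*τ/(S - 1).
S_1 = c0/f = 1 + (8)*τ + (5234/81)*τ^2 + ...; c1 = 8.
S_2 = c1*τ/(S_1 - 1) = 1 + (-2617/324)*τ + (65425/104976)*τ^2 + ...; c2 = -2617/324.
S_3 = c2*τ/(S_2 - 1) = 1 + (25/324)*τ + (-3125/635931)*τ^2 + ...; c3 = 25/324.
S_4 = c3*τ/(S_3 - 1) = 1 + (500/7851)*τ + (-31154000/61638201)*τ^2 + ...; c4 = 500/7851.
S_5 = c4*τ/(S_4 - 1) = 1 + (62308/7851)*τ + (13461145/211977)*τ^2 + ...; c5 = 62308/7851.
S_6 = c5*τ/(S_5 - 1) = 1 + (-13461145/1682316)*τ + (35227816465/2830187123856)*τ^2 + ...; c6 = -13461145/1682316.
S_7 = c6*τ/(S_6 - 1) = 1 + (2617/1682316)*τ + ...; c7 = 2617/1682316.


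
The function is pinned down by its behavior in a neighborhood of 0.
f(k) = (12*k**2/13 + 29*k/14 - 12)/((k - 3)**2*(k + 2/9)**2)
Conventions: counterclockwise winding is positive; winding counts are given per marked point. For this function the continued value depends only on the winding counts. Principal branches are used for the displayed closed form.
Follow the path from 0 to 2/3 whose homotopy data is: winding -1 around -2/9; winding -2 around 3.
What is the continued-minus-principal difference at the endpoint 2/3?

The function is rational, hence single-valued: continuing it around any pole returns the same value, so the difference is 0.

Continued minus principal equals 0.


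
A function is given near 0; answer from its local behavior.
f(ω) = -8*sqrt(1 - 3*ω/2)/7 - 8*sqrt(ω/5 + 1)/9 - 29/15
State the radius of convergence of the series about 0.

Branch term (-8/9)*sqrt(1 - ω/(-5)): its argument vanishes at ω = -5, a square-root branch point, modulus 5.
Branch term (-8/7)*sqrt(1 - ω/(2/3)): its argument vanishes at ω = 2/3, a square-root branch point, modulus 2/3.
The radius of convergence is the smallest modulus among the singular points: 2/3.

The radius of convergence is 2/3.


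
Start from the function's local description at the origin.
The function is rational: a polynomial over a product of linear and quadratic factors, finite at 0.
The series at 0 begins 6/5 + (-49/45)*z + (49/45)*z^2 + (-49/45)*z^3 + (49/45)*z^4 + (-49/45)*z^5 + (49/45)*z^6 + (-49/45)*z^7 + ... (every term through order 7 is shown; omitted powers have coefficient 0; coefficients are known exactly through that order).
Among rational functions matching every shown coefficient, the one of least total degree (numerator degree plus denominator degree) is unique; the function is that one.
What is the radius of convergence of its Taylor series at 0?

The radius of convergence is 1.

No rational of total degree below 2 reproduces all 8 coefficients; solving the [1/1] Pade equations on them gives f(z) = (z/9 + 6/5)/(z + 1), whose expansion matches every shown term.
Denominator factor (z + 1): pole of order 1 at -1, modulus 1.
The radius of convergence is the smallest modulus among the singular points: 1.


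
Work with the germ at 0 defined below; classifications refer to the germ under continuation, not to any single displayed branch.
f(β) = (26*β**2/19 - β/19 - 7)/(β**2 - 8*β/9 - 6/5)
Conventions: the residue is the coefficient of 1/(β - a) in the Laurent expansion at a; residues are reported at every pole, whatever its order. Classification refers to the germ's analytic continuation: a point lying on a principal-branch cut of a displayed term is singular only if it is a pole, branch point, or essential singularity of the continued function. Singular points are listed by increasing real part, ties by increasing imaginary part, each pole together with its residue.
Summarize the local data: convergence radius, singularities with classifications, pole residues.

Denominator factor (β**2 - 8*β/9 - 6/5): discriminant 2264/405, real irrational roots 4/9 + (1/45)*sqrt(2830) and 4/9 - (1/45)*sqrt(2830); poles of order 1, moduli 4/9 + (1/45)*sqrt(2830) and -4/9 + (1/45)*sqrt(2830).
The radius of convergence is the smallest modulus among the singular points: -4/9 + (1/45)*sqrt(2830).
The factor β**2 - 8*β/9 - 6/5 splits as (β - a)(β - a') with a = 4/9 - (1/45)*sqrt(2830), a' = 4/9 + (1/45)*sqrt(2830). At the order-1 pole a set g(β) = (β - a)*f(β) = [26*β**2/19 - β/19 - 7] / (β - a').
Simple pole: residue = g(a) at a = 4/9 - (1/45)*sqrt(2830), which is 199/342 + (37249/967860)*sqrt(2830).
The factor β**2 - 8*β/9 - 6/5 splits as (β - a)(β - a') with a = 4/9 + (1/45)*sqrt(2830), a' = 4/9 - (1/45)*sqrt(2830). At the order-1 pole a set g(β) = (β - a)*f(β) = [26*β**2/19 - β/19 - 7] / (β - a').
Simple pole: residue = g(a) at a = 4/9 + (1/45)*sqrt(2830), which is 199/342 - (37249/967860)*sqrt(2830).
List the singular points by increasing real part (a conjugate pair: the negative imaginary part first).

Radius of convergence at 0: -4/9 + (1/45)*sqrt(2830).
At 4/9 - (1/45)*sqrt(2830): a pole of order 1; residue 199/342 + (37249/967860)*sqrt(2830).
At 4/9 + (1/45)*sqrt(2830): a pole of order 1; residue 199/342 - (37249/967860)*sqrt(2830).


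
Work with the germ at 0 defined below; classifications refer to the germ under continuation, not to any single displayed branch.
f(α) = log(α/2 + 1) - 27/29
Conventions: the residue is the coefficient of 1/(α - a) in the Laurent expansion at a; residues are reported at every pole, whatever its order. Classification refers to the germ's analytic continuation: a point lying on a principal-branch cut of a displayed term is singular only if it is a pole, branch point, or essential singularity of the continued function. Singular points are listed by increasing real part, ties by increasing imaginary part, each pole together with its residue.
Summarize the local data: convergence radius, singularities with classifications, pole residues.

Branch term (1)*log(1 - α/(-2)): its argument vanishes at α = -2, a logarithmic branch point, modulus 2.
The radius of convergence is the smallest modulus among the singular points: 2.

Radius of convergence at 0: 2.
At -2: a logarithmic branch point.


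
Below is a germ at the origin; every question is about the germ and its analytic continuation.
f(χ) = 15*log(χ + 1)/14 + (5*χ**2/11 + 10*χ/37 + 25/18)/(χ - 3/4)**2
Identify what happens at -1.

The term (15/14)*log(1 - χ/(-1)) has argument 1 - -1/(-1) = 0 at -1: a logarithmic (infinitely-sheeted) branch point; the remaining terms are analytic or single-valued there.

The point is a logarithmic branch point.


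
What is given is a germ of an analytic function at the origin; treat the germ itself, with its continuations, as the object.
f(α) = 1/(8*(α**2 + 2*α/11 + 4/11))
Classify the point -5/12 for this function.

Denominator factors: α**2 + 2*α/11 + 4/11 = 731/1584 at α = -5/12 — none vanishes.
So the germ continues analytically to -5/12.

The point is a regular point.


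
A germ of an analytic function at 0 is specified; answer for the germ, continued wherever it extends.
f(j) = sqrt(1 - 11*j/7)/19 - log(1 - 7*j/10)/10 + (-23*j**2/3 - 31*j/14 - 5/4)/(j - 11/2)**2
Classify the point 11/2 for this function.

The denominator factor j - 11/2 vanishes at 11/2 and appears to the power 2; the numerator there equals -20609/84, nonzero, and no other factor vanishes.
The branch terms are analytic at this point.
Hence a pole whose order is the multiplicity, 2.

The point is a pole of order 2.


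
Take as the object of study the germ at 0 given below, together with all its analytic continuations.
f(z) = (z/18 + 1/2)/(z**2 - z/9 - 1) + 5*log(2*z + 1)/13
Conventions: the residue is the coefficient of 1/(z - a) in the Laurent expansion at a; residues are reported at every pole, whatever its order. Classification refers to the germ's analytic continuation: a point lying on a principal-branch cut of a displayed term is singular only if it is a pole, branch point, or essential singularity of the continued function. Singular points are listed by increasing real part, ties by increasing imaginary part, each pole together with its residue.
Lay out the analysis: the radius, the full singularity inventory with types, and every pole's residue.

Denominator factor (z**2 - z/9 - 1): discriminant 325/81, real irrational roots 1/18 + (5/18)*sqrt(13) and 1/18 - (5/18)*sqrt(13); poles of order 1, moduli 1/18 + (5/18)*sqrt(13) and -1/18 + (5/18)*sqrt(13).
Branch term (5/13)*log(1 - z/(-1/2)): its argument vanishes at z = -1/2, a logarithmic branch point, modulus 1/2.
The radius of convergence is the smallest modulus among the singular points: 1/2.
The branch term is analytic at 1/18 - (5/18)*sqrt(13) and contributes nothing to the residue; only the rational part matters.
The factor z**2 - z/9 - 1 splits as (z - a)(z - a') with a = 1/18 - (5/18)*sqrt(13), a' = 1/18 + (5/18)*sqrt(13). At the order-1 pole a set g(z) = (z - a)*(rational part) = [z/18 + 1/2] / (z - a').
Simple pole: residue = g(a) at a = 1/18 - (5/18)*sqrt(13), which is 1/36 - (163/2340)*sqrt(13).
The branch term is analytic at 1/18 + (5/18)*sqrt(13) and contributes nothing to the residue; only the rational part matters.
The factor z**2 - z/9 - 1 splits as (z - a)(z - a') with a = 1/18 + (5/18)*sqrt(13), a' = 1/18 - (5/18)*sqrt(13). At the order-1 pole a set g(z) = (z - a)*(rational part) = [z/18 + 1/2] / (z - a').
Simple pole: residue = g(a) at a = 1/18 + (5/18)*sqrt(13), which is 1/36 + (163/2340)*sqrt(13).
List the singular points by increasing real part (a conjugate pair: the negative imaginary part first).

Radius of convergence at 0: 1/2.
At 1/18 - (5/18)*sqrt(13): a pole of order 1; residue 1/36 - (163/2340)*sqrt(13).
At -1/2: a logarithmic branch point.
At 1/18 + (5/18)*sqrt(13): a pole of order 1; residue 1/36 + (163/2340)*sqrt(13).


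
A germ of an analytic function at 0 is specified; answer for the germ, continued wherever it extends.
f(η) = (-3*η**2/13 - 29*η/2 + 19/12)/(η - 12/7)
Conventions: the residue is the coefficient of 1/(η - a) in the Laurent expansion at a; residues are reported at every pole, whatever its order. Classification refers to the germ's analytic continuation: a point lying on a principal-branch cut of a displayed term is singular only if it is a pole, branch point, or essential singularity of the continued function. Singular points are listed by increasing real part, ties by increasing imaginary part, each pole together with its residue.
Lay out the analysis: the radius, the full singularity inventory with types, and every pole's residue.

Radius of convergence at 0: 12/7.
At 12/7: a pole of order 1; residue -183089/7644.

Denominator factor (η - 12/7): pole of order 1 at 12/7, modulus 12/7.
The radius of convergence is the smallest modulus among the singular points: 12/7.
At the order-1 pole 12/7 set g(η) = (η - (12/7))*f(η) = -3*η**2/13 - 29*η/2 + 19/12.
Simple pole: residue = g(a) at a = 12/7, which is -183089/7644.


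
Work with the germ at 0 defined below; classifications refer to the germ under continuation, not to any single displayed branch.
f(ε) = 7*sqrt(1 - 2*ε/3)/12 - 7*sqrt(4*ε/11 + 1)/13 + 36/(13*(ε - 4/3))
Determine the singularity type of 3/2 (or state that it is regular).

The point is an algebraic (square-root) branch point.

The term (7/12)*sqrt(1 - ε/(3/2)) has argument 1 - 3/2/(3/2) = 0 at 3/2: a square-root (algebraic, two-sheeted) branch point; the remaining terms are analytic or single-valued there.
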